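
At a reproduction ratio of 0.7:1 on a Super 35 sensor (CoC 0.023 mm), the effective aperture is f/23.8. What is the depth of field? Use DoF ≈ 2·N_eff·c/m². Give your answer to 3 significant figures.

At magnification m, DoF ≈ 2·N_eff·c/m² = 2 × 23.8 × 0.023 / 0.7² = 1.095 / 0.49 ≈ 2.23 mm.

2.23 mm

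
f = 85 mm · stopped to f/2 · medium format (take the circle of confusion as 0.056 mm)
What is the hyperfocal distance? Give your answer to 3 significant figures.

Hyperfocal distance H = f²/(N·c) + f = 85²/(2 × 0.056) + 85 = 7225/0.112 + 85 ≈ 64593.9 mm ≈ 64.6 m.

64.6 m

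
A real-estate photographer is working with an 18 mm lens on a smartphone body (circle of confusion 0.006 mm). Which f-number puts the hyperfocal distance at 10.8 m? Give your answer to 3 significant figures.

Rearrange H = f²/(N·c) + f for N: N = f² / ((H − f)·c).
N = 18² / ((10800 − 18) × 0.006) = 324 / 64.69 ≈ 5.01.

f/5.01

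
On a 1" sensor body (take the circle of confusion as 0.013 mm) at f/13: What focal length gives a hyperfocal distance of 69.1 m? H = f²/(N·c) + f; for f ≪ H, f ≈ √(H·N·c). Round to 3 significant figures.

108 mm

From H = f²/(N·c) + f, with f ≪ H: f ≈ √(H·N·c) = √(69100 × 13 × 0.013) = √11678 ≈ 108.1 mm.
The +f correction barely moves this — solving exactly, f² + N·c·f − N·c·H = 0 ⇒ f = (−N·c + √((N·c)² + 4·N·c·H))/2 = (−0.169 + √46712)/2 ≈ 107.98 mm, so f ≈ 108 mm.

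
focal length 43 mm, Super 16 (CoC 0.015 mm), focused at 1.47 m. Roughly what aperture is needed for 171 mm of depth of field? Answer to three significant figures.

Write h = H − f = f²/(N·c). The thin-lens limits are Dn = s·h/(h + (s−f)) and Df = s·h/(h − (s−f)), so DoF = Df − Dn = 2·s·(s−f)·h / (h² − (s−f)²).
That is a quadratic in h: DoF·h² − 2·s·(s−f)·h − DoF·(s−f)² = 0 ⇒ h = (s−f)·(s + √(s² + DoF²)) / DoF = 1427 × (1470 + √(1470² + 171²)) / 171 = 1427 × (1470 + 1479.91) / 171 ≈ 24617 mm.
Then N = f²/(c·h) = 43² / (0.015 × 24617) = 1849 / 369.26 ≈ 5.01.

f/5.01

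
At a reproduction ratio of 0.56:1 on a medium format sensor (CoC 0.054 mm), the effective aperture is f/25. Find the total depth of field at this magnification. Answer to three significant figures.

At magnification m, DoF ≈ 2·N_eff·c/m² = 2 × 25 × 0.054 / 0.56² = 2.7 / 0.3136 ≈ 8.61 mm.

8.61 mm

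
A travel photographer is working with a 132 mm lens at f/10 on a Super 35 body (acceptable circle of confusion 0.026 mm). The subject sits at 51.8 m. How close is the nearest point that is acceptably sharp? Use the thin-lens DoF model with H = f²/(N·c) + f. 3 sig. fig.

Hyperfocal distance H = f²/(N·c) + f = 132²/(10 × 0.026) + 132 = 17424/0.26 + 132 ≈ 67147.4 mm ≈ 67.15 m.
Near limit Dn = s·(H − f)/(H + s − 2f) = 51800 × (67147.4 − 132) / (67147.4 + 51800 − 2 × 132) = 51800 × 67015.4 / 118683.4 ≈ 29249 mm ≈ 29.2 m.

29.2 m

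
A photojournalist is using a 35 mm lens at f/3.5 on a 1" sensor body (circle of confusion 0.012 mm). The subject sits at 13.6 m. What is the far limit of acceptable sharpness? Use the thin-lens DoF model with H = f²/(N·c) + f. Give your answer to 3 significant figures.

25.4 m

Hyperfocal distance H = f²/(N·c) + f = 35²/(3.5 × 0.012) + 35 = 1225/0.042 + 35 ≈ 29201.7 mm ≈ 29.20 m.
Far limit Df = s·(H − f)/(H − s) = 13600 × (29201.7 − 35) / (29201.7 − 13600) = 13600 × 29166.7 / 15601.7 ≈ 25425 mm ≈ 25.4 m.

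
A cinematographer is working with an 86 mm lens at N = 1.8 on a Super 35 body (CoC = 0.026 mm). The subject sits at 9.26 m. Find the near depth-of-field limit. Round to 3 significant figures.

8.75 m

Hyperfocal distance H = f²/(N·c) + f = 86²/(1.8 × 0.026) + 86 = 7396/0.0468 + 86 ≈ 158120.2 mm ≈ 158.1 m.
Near limit Dn = s·(H − f)/(H + s − 2f) = 9260 × (158120.2 − 86) / (158120.2 + 9260 − 2 × 86) = 9260 × 158034.2 / 167208.2 ≈ 8751.9 mm ≈ 8.75 m.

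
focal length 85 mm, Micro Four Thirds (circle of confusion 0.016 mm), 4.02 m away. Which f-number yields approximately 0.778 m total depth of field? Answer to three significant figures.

f/11

Write h = H − f = f²/(N·c). The thin-lens limits are Dn = s·h/(h + (s−f)) and Df = s·h/(h − (s−f)), so DoF = Df − Dn = 2·s·(s−f)·h / (h² − (s−f)²).
That is a quadratic in h: DoF·h² − 2·s·(s−f)·h − DoF·(s−f)² = 0 ⇒ h = (s−f)·(s + √(s² + DoF²)) / DoF = 3935 × (4020 + √(4020² + 778²)) / 778 = 3935 × (4020 + 4094.59) / 778 ≈ 41042 mm.
Then N = f²/(c·h) = 85² / (0.016 × 41042) = 7225 / 656.68 ≈ 11.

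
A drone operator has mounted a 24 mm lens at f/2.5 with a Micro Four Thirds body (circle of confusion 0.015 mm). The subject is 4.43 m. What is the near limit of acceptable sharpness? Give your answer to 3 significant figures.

Hyperfocal distance H = f²/(N·c) + f = 24²/(2.5 × 0.015) + 24 = 576/0.0375 + 24 ≈ 15384.0 mm ≈ 15.38 m.
Near limit Dn = s·(H − f)/(H + s − 2f) = 4430 × (15384.0 − 24) / (15384.0 + 4430 − 2 × 24) = 4430 × 15360.0 / 19766.0 ≈ 3442.5 mm ≈ 3.44 m.

3.44 m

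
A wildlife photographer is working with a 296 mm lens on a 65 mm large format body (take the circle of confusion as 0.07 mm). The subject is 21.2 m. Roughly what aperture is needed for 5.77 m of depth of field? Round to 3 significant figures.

f/8

Write h = H − f = f²/(N·c). The thin-lens limits are Dn = s·h/(h + (s−f)) and Df = s·h/(h − (s−f)), so DoF = Df − Dn = 2·s·(s−f)·h / (h² − (s−f)²).
That is a quadratic in h: DoF·h² − 2·s·(s−f)·h − DoF·(s−f)² = 0 ⇒ h = (s−f)·(s + √(s² + DoF²)) / DoF = 20904 × (21200 + √(21200² + 5770²)) / 5770 = 20904 × (21200 + 21971.2) / 5770 ≈ 156404 mm.
Then N = f²/(c·h) = 296² / (0.07 × 156404) = 87616 / 10948 ≈ 8.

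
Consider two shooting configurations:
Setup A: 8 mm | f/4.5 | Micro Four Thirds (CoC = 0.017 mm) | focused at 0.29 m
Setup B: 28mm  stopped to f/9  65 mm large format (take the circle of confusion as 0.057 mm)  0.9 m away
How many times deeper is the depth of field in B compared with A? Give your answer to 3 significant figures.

Setup A: H = 8²/(4.5×0.017) + 8 ≈ 844.6 mm; DoF = Df − Dn = 437.46 − 216.89 ≈ 220.57 mm.
Setup B: H = 28²/(9×0.057) + 28 ≈ 1556.3 mm; DoF = Df − Dn = 2095.9 − 573.0 ≈ 1522.9 mm.
Ratio = 1522.9 / 220.57 ≈ 6.90.

6.90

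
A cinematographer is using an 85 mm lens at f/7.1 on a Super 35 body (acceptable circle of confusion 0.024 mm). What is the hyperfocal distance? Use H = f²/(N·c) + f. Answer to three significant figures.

Hyperfocal distance H = f²/(N·c) + f = 85²/(7.1 × 0.024) + 85 = 7225/0.1704 + 85 ≈ 42485.2 mm ≈ 42.5 m.

42.5 m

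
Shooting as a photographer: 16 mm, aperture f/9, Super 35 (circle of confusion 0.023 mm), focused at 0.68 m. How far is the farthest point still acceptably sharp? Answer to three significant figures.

Hyperfocal distance H = f²/(N·c) + f = 16²/(9 × 0.023) + 16 = 256/0.207 + 16 ≈ 1252.7 mm ≈ 1.253 m.
Far limit Df = s·(H − f)/(H − s) = 680 × (1252.7 − 16) / (1252.7 − 680) = 680 × 1236.7 / 572.7 ≈ 1468.4 mm ≈ 1.47 m.

1.47 m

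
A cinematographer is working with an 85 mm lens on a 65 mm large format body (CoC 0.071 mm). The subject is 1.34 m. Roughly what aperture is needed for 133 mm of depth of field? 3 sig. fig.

f/4.01

Write h = H − f = f²/(N·c). The thin-lens limits are Dn = s·h/(h + (s−f)) and Df = s·h/(h − (s−f)), so DoF = Df − Dn = 2·s·(s−f)·h / (h² − (s−f)²).
That is a quadratic in h: DoF·h² − 2·s·(s−f)·h − DoF·(s−f)² = 0 ⇒ h = (s−f)·(s + √(s² + DoF²)) / DoF = 1255 × (1340 + √(1340² + 133²)) / 133 = 1255 × (1340 + 1346.58) / 133 ≈ 25351 mm.
Then N = f²/(c·h) = 85² / (0.071 × 25351) = 7225 / 1799.9 ≈ 4.01.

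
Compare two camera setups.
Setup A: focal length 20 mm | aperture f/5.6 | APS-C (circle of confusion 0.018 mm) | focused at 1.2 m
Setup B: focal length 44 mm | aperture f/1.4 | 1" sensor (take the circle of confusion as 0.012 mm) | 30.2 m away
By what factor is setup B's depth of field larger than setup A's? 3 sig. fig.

21.7

Setup A: H = 20²/(5.6×0.018) + 20 ≈ 3988.3 mm; DoF = Df − Dn = 1707.84 − 924.96 ≈ 782.88 mm.
Setup B: H = 44²/(1.4×0.012) + 44 ≈ 115282.1 mm; DoF = Df − Dn = 40904 − 23936 ≈ 16968 mm.
Ratio = 16968 / 782.88 ≈ 21.7.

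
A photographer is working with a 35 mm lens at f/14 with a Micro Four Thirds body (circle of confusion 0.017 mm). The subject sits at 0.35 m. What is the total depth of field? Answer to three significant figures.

Hyperfocal distance H = f²/(N·c) + f = 35²/(14 × 0.017) + 35 = 1225/0.238 + 35 ≈ 5182.1 mm ≈ 5.182 m.
Near limit Dn = s·(H − f)/(H + s − 2f) = 350 × (5182.1 − 35) / (5182.1 + 350 − 2 × 35) = 350 × 5147.1 / 5462.1 ≈ 329.815 mm.
Far limit Df = s·(H − f)/(H − s) = 350 × (5182.1 − 35) / (5182.1 − 350) = 350 × 5147.1 / 4832.1 ≈ 372.816 mm.
Depth of field = Df − Dn = 372.816 − 329.815 ≈ 43.001 mm.

43.0 mm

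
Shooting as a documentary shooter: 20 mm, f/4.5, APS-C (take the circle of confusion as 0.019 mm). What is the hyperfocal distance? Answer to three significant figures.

Hyperfocal distance H = f²/(N·c) + f = 20²/(4.5 × 0.019) + 20 = 400/0.0855 + 20 ≈ 4698.4 mm ≈ 4.70 m.

4.70 m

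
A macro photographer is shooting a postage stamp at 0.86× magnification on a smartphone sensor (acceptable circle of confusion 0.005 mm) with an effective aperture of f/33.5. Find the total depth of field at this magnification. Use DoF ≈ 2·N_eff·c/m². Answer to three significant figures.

0.453 mm

At magnification m, DoF ≈ 2·N_eff·c/m² = 2 × 33.5 × 0.005 / 0.86² = 0.335 / 0.7396 ≈ 0.453 mm.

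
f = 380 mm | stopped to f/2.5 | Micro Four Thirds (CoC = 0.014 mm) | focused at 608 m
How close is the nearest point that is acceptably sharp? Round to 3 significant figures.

530 m

Hyperfocal distance H = f²/(N·c) + f = 380²/(2.5 × 0.014) + 380 = 144400/0.035 + 380 ≈ 4126094.3 mm ≈ 4126 m.
Near limit Dn = s·(H − f)/(H + s − 2f) = 608000 × (4126094.3 − 380) / (4126094.3 + 608000 − 2 × 380) = 608000 × 4125714.3 / 4733334.3 ≈ 529951 mm ≈ 530 m.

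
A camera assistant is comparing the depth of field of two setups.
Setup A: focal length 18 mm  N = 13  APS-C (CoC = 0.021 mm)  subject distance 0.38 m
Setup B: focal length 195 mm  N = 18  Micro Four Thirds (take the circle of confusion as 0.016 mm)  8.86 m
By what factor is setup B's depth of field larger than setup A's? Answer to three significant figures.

4.57

Setup A: H = 18²/(13×0.021) + 18 ≈ 1204.8 mm; DoF = Df − Dn = 546.78 − 291.18 ≈ 255.60 mm.
Setup B: H = 195²/(18×0.016) + 195 ≈ 132226.2 mm; DoF = Df − Dn = 9482.3 − 8314.3 ≈ 1168.0 mm.
Ratio = 1168.0 / 255.60 ≈ 4.57.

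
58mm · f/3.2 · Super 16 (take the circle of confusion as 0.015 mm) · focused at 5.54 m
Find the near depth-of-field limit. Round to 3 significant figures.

5.14 m

Hyperfocal distance H = f²/(N·c) + f = 58²/(3.2 × 0.015) + 58 = 3364/0.048 + 58 ≈ 70141.3 mm ≈ 70.14 m.
Near limit Dn = s·(H − f)/(H + s − 2f) = 5540 × (70141.3 − 58) / (70141.3 + 5540 − 2 × 58) = 5540 × 70083.3 / 75565.3 ≈ 5138.1 mm ≈ 5.14 m.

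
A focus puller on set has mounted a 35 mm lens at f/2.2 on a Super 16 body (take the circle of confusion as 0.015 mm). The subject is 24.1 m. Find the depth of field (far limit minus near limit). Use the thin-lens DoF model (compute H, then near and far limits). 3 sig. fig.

53.9 m

Hyperfocal distance H = f²/(N·c) + f = 35²/(2.2 × 0.015) + 35 = 1225/0.033 + 35 ≈ 37156.2 mm ≈ 37.16 m.
Near limit Dn = s·(H − f)/(H + s − 2f) = 24100 × (37156.2 − 35) / (37156.2 + 24100 − 2 × 35) = 24100 × 37121.2 / 61186.2 ≈ 14621 mm.
Far limit Df = s·(H − f)/(H − s) = 24100 × (37156.2 − 35) / (37156.2 − 24100) = 24100 × 37121.2 / 13056.2 ≈ 68521 mm.
Depth of field = Df − Dn = 68521 − 14621 ≈ 53900 mm ≈ 53.9 m.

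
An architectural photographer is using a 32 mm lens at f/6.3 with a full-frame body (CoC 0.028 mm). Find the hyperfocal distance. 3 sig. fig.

5.84 m

Hyperfocal distance H = f²/(N·c) + f = 32²/(6.3 × 0.028) + 32 = 1024/0.1764 + 32 ≈ 5837.0 mm ≈ 5.84 m.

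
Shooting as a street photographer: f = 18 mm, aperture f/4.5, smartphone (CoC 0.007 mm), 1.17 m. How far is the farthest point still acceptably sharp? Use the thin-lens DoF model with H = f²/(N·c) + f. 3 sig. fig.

1.32 m

Hyperfocal distance H = f²/(N·c) + f = 18²/(4.5 × 0.007) + 18 = 324/0.0315 + 18 ≈ 10303.7 mm ≈ 10.30 m.
Far limit Df = s·(H − f)/(H − s) = 1170 × (10303.7 − 18) / (10303.7 − 1170) = 1170 × 10285.7 / 9133.7 ≈ 1317.6 mm ≈ 1.32 m.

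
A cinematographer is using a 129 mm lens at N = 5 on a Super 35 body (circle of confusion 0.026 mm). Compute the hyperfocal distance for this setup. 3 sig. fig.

Hyperfocal distance H = f²/(N·c) + f = 129²/(5 × 0.026) + 129 = 16641/0.13 + 129 ≈ 128136.7 mm ≈ 128 m.

128 m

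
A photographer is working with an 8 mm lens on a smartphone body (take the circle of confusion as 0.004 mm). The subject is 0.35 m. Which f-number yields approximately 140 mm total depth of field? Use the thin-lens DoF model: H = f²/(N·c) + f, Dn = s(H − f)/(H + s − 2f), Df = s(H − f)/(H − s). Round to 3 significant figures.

f/9.01

Write h = H − f = f²/(N·c). The thin-lens limits are Dn = s·h/(h + (s−f)) and Df = s·h/(h − (s−f)), so DoF = Df − Dn = 2·s·(s−f)·h / (h² − (s−f)²).
That is a quadratic in h: DoF·h² − 2·s·(s−f)·h − DoF·(s−f)² = 0 ⇒ h = (s−f)·(s + √(s² + DoF²)) / DoF = 342 × (350 + √(350² + 140²)) / 140 = 342 × (350 + 376.962) / 140 ≈ 1775.9 mm.
Then N = f²/(c·h) = 8² / (0.004 × 1775.9) = 64 / 7.1035 ≈ 9.01.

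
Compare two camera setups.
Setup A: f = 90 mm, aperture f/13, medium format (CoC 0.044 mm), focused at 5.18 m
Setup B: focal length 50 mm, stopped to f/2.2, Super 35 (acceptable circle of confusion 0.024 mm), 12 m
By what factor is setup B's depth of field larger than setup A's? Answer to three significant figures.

Setup A: H = 90²/(13×0.044) + 90 ≈ 14250.8 mm; DoF = Df − Dn = 8086.7 − 3810.4 ≈ 4276.3 mm.
Setup B: H = 50²/(2.2×0.024) + 50 ≈ 47398.5 mm; DoF = Df − Dn = 16051.0 − 9581.7 ≈ 6469.3 mm.
Ratio = 6469.3 / 4276.3 ≈ 1.51.

1.51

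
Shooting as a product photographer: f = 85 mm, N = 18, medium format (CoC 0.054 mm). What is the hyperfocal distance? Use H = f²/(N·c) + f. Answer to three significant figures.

Hyperfocal distance H = f²/(N·c) + f = 85²/(18 × 0.054) + 85 = 7225/0.972 + 85 ≈ 7518.1 mm ≈ 7.52 m.

7.52 m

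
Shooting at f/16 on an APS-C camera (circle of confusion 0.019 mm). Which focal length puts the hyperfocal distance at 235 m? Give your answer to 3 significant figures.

267 mm

From H = f²/(N·c) + f, with f ≪ H: f ≈ √(H·N·c) = √(235000 × 16 × 0.019) = √71440 ≈ 267.3 mm.
The +f correction barely moves this — solving exactly, f² + N·c·f − N·c·H = 0 ⇒ f = (−N·c + √((N·c)² + 4·N·c·H))/2 = (−0.304 + √285760)/2 ≈ 267.13 mm, so f ≈ 267 mm.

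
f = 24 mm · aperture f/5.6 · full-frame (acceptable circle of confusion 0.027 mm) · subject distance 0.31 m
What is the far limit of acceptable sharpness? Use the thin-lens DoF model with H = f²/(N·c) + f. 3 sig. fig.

Hyperfocal distance H = f²/(N·c) + f = 24²/(5.6 × 0.027) + 24 = 576/0.1512 + 24 ≈ 3833.5 mm ≈ 3.834 m.
Far limit Df = s·(H − f)/(H − s) = 310 × (3833.5 − 24) / (3833.5 − 310) = 310 × 3809.5 / 3523.5 ≈ 335.16 mm.

335 mm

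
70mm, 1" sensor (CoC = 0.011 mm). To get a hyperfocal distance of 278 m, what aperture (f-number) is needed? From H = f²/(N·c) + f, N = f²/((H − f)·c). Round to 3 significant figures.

Rearrange H = f²/(N·c) + f for N: N = f² / ((H − f)·c).
N = 70² / ((278000 − 70) × 0.011) = 4900 / 3057 ≈ 1.60.

f/1.60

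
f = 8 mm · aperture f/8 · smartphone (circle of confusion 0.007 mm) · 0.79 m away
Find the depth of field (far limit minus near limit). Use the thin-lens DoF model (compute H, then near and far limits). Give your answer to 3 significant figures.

Hyperfocal distance H = f²/(N·c) + f = 8²/(8 × 0.007) + 8 = 64/0.056 + 8 ≈ 1150.9 mm ≈ 1.151 m.
Near limit Dn = s·(H − f)/(H + s − 2f) = 790 × (1150.9 − 8) / (1150.9 + 790 − 2 × 8) = 790 × 1142.9 / 1924.9 ≈ 469.1 mm.
Far limit Df = s·(H − f)/(H − s) = 790 × (1150.9 − 8) / (1150.9 − 790) = 790 × 1142.9 / 360.9 ≈ 2502.0 mm.
Depth of field = Df − Dn = 2502.0 − 469.1 ≈ 2032.9 mm ≈ 2.03 m.

2.03 m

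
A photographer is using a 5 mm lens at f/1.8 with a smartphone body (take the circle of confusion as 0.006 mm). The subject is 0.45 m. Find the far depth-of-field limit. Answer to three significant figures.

Hyperfocal distance H = f²/(N·c) + f = 5²/(1.8 × 0.006) + 5 = 25/0.0108 + 5 ≈ 2319.8 mm ≈ 2.320 m.
Far limit Df = s·(H − f)/(H − s) = 450 × (2319.8 − 5) / (2319.8 − 450) = 450 × 2314.8 / 1869.8 ≈ 557.10 mm ≈ 0.557 m.

0.557 m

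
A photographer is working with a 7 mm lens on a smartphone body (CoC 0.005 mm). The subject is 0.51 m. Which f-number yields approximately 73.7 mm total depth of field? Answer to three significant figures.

f/1.40

Write h = H − f = f²/(N·c). The thin-lens limits are Dn = s·h/(h + (s−f)) and Df = s·h/(h − (s−f)), so DoF = Df − Dn = 2·s·(s−f)·h / (h² − (s−f)²).
That is a quadratic in h: DoF·h² − 2·s·(s−f)·h − DoF·(s−f)² = 0 ⇒ h = (s−f)·(s + √(s² + DoF²)) / DoF = 503 × (510 + √(510² + 73.7²)) / 73.7 = 503 × (510 + 515.298) / 73.7 ≈ 6997.6 mm.
Then N = f²/(c·h) = 7² / (0.005 × 6997.6) = 49 / 34.988 ≈ 1.40.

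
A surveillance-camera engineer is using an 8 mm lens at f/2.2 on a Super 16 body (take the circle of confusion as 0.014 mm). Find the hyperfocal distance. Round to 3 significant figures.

2.09 m

Hyperfocal distance H = f²/(N·c) + f = 8²/(2.2 × 0.014) + 8 = 64/0.0308 + 8 ≈ 2085.9 mm ≈ 2.09 m.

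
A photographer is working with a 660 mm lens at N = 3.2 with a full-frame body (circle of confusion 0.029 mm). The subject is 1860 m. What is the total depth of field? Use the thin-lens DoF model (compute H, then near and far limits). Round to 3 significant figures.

Hyperfocal distance H = f²/(N·c) + f = 660²/(3.2 × 0.029) + 660 = 435600/0.0928 + 660 ≈ 4694625.5 mm ≈ 4695 m.
Near limit Dn = s·(H − f)/(H + s − 2f) = 1860000 × (4694625.5 − 660) / (4694625.5 + 1860000 − 2 × 660) = 1860000 × 4693965.5 / 6553305.5 ≈ 1332271 mm.
Far limit Df = s·(H − f)/(H − s) = 1860000 × (4694625.5 − 660) / (4694625.5 − 1860000) = 1860000 × 4693965.5 / 2834625.5 ≈ 3080046 mm.
Depth of field = Df − Dn = 3080046 − 1332271 ≈ 1747775 mm ≈ 1750 m.

1750 m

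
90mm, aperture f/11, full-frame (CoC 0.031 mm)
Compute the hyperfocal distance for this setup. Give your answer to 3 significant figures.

Hyperfocal distance H = f²/(N·c) + f = 90²/(11 × 0.031) + 90 = 8100/0.341 + 90 ≈ 23843.7 mm ≈ 23.8 m.

23.8 m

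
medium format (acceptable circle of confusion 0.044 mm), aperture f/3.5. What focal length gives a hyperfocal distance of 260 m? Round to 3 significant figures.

200 mm

From H = f²/(N·c) + f, with f ≪ H: f ≈ √(H·N·c) = √(260000 × 3.5 × 0.044) = √40040 ≈ 200.1 mm.
The +f correction barely moves this — solving exactly, f² + N·c·f − N·c·H = 0 ⇒ f = (−N·c + √((N·c)² + 4·N·c·H))/2 = (−0.154 + √160160)/2 ≈ 200.02 mm, so f ≈ 200 mm.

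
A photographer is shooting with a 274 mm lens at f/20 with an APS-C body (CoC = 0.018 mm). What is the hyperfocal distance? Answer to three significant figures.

209 m

Hyperfocal distance H = f²/(N·c) + f = 274²/(20 × 0.018) + 274 = 75076/0.36 + 274 ≈ 208818.4 mm ≈ 209 m.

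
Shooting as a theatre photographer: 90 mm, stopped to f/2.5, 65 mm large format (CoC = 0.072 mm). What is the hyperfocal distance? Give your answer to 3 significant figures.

Hyperfocal distance H = f²/(N·c) + f = 90²/(2.5 × 0.072) + 90 = 8100/0.18 + 90 ≈ 45090.0 mm ≈ 45.1 m.

45.1 m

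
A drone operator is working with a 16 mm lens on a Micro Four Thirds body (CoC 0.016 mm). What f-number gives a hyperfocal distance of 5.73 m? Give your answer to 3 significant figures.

f/2.80

Rearrange H = f²/(N·c) + f for N: N = f² / ((H − f)·c).
N = 16² / ((5730 − 16) × 0.016) = 256 / 91.42 ≈ 2.80.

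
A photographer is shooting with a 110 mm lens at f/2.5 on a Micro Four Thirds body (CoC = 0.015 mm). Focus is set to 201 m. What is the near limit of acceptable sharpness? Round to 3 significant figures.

Hyperfocal distance H = f²/(N·c) + f = 110²/(2.5 × 0.015) + 110 = 12100/0.0375 + 110 ≈ 322776.7 mm ≈ 322.8 m.
Near limit Dn = s·(H − f)/(H + s − 2f) = 201000 × (322776.7 − 110) / (322776.7 + 201000 − 2 × 110) = 201000 × 322666.7 / 523556.7 ≈ 123876 mm ≈ 124 m.

124 m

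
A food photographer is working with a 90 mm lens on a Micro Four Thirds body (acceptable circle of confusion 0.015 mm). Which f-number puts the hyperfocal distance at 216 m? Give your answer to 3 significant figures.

f/2.50

Rearrange H = f²/(N·c) + f for N: N = f² / ((H − f)·c).
N = 90² / ((216000 − 90) × 0.015) = 8100 / 3239 ≈ 2.50.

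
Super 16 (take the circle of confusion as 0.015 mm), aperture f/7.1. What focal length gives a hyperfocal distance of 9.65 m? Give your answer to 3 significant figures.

32.0 mm

From H = f²/(N·c) + f, with f ≪ H: f ≈ √(H·N·c) = √(9650 × 7.1 × 0.015) = √1027.7 ≈ 32.06 mm.
Exact: f² + N·c·f − N·c·H = 0 ⇒ f = (−N·c + √((N·c)² + 4·N·c·H))/2 = (−0.1065 + √4110.9)/2 ≈ 32.005 mm ≈ 32.0 mm.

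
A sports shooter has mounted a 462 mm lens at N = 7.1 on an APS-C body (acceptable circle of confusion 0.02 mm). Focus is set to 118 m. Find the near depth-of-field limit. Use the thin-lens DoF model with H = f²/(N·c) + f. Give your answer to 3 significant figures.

Hyperfocal distance H = f²/(N·c) + f = 462²/(7.1 × 0.02) + 462 = 213444/0.142 + 462 ≈ 1503588.8 mm ≈ 1504 m.
Near limit Dn = s·(H − f)/(H + s − 2f) = 118000 × (1503588.8 − 462) / (1503588.8 + 118000 − 2 × 462) = 118000 × 1503126.8 / 1620664.8 ≈ 109442 mm ≈ 109 m.

109 m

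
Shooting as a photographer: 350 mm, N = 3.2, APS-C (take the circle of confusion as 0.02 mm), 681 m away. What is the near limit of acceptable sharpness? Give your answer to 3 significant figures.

Hyperfocal distance H = f²/(N·c) + f = 350²/(3.2 × 0.02) + 350 = 122500/0.064 + 350 ≈ 1914412.5 mm ≈ 1914 m.
Near limit Dn = s·(H − f)/(H + s − 2f) = 681000 × (1914412.5 − 350) / (1914412.5 + 681000 − 2 × 350) = 681000 × 1914062.5 / 2594712.5 ≈ 502359 mm ≈ 502 m.

502 m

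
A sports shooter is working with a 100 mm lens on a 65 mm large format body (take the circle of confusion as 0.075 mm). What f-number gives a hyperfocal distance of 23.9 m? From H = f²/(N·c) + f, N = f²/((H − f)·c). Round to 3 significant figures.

Rearrange H = f²/(N·c) + f for N: N = f² / ((H − f)·c).
N = 100² / ((23900 − 100) × 0.075) = 10000 / 1785 ≈ 5.60.

f/5.60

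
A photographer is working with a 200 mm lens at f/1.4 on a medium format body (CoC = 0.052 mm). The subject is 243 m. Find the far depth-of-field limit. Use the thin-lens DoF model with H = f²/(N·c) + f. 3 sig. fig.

435 m

Hyperfocal distance H = f²/(N·c) + f = 200²/(1.4 × 0.052) + 200 = 40000/0.0728 + 200 ≈ 549650.5 mm ≈ 549.7 m.
Far limit Df = s·(H − f)/(H − s) = 243000 × (549650.5 − 200) / (549650.5 − 243000) = 243000 × 549450.5 / 306650.5 ≈ 435403 mm ≈ 435 m.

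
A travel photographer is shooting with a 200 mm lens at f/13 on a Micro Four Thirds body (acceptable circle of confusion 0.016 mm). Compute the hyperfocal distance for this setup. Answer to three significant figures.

Hyperfocal distance H = f²/(N·c) + f = 200²/(13 × 0.016) + 200 = 40000/0.208 + 200 ≈ 192507.7 mm ≈ 193 m.

193 m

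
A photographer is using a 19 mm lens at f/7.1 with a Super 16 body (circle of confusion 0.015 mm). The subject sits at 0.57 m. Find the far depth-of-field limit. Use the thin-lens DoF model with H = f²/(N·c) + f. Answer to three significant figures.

0.681 m

Hyperfocal distance H = f²/(N·c) + f = 19²/(7.1 × 0.015) + 19 = 361/0.1065 + 19 ≈ 3408.7 mm ≈ 3.409 m.
Far limit Df = s·(H − f)/(H − s) = 570 × (3408.7 − 19) / (3408.7 − 570) = 570 × 3389.7 / 2838.7 ≈ 680.64 mm ≈ 0.681 m.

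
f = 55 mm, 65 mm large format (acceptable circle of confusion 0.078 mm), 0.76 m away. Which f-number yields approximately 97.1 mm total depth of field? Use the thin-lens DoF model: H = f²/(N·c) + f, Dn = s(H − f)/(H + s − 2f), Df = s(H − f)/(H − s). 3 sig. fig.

Write h = H − f = f²/(N·c). The thin-lens limits are Dn = s·h/(h + (s−f)) and Df = s·h/(h − (s−f)), so DoF = Df − Dn = 2·s·(s−f)·h / (h² − (s−f)²).
That is a quadratic in h: DoF·h² − 2·s·(s−f)·h − DoF·(s−f)² = 0 ⇒ h = (s−f)·(s + √(s² + DoF²)) / DoF = 705 × (760 + √(760² + 97.1²)) / 97.1 = 705 × (760 + 766.178) / 97.1 ≈ 11081 mm.
Then N = f²/(c·h) = 55² / (0.078 × 11081) = 3025 / 864.31 ≈ 3.50.

f/3.50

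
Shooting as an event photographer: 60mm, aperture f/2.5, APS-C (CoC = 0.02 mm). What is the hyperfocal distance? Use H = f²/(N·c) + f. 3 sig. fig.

72.1 m

Hyperfocal distance H = f²/(N·c) + f = 60²/(2.5 × 0.02) + 60 = 3600/0.05 + 60 ≈ 72060.0 mm ≈ 72.1 m.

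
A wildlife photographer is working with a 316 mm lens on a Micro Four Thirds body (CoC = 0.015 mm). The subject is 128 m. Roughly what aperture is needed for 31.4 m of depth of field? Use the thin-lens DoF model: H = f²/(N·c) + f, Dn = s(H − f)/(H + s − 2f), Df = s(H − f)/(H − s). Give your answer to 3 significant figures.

f/6.30

Write h = H − f = f²/(N·c). The thin-lens limits are Dn = s·h/(h + (s−f)) and Df = s·h/(h − (s−f)), so DoF = Df − Dn = 2·s·(s−f)·h / (h² − (s−f)²).
That is a quadratic in h: DoF·h² − 2·s·(s−f)·h − DoF·(s−f)² = 0 ⇒ h = (s−f)·(s + √(s² + DoF²)) / DoF = 127684 × (128000 + √(128000² + 31400²)) / 31400 = 127684 × (128000 + 131795) / 31400 ≈ 1056423 mm.
Then N = f²/(c·h) = 316² / (0.015 × 1056423) = 99856 / 15846 ≈ 6.30.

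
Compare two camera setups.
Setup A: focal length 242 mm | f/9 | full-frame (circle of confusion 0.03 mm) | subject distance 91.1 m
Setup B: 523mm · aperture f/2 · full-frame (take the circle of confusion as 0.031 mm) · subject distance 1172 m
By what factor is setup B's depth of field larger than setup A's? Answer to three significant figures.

Setup A: H = 242²/(9×0.03) + 242 ≈ 217145.7 mm; DoF = Df − Dn = 156768 − 64205 ≈ 92563 mm.
Setup B: H = 523²/(2×0.031) + 523 ≈ 4412281.1 mm; DoF = Df − Dn = 1595720 − 926090 ≈ 669630 mm.
Ratio = 669630 / 92563 ≈ 7.23.

7.23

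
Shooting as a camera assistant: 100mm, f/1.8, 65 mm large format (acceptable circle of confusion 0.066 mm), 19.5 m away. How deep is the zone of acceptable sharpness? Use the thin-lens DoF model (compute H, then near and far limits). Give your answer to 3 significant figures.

9.49 m

Hyperfocal distance H = f²/(N·c) + f = 100²/(1.8 × 0.066) + 100 = 10000/0.1188 + 100 ≈ 84275.1 mm ≈ 84.28 m.
Near limit Dn = s·(H − f)/(H + s − 2f) = 19500 × (84275.1 − 100) / (84275.1 + 19500 − 2 × 100) = 19500 × 84175.1 / 103575.1 ≈ 15847.6 mm.
Far limit Df = s·(H − f)/(H − s) = 19500 × (84275.1 − 100) / (84275.1 − 19500) = 19500 × 84175.1 / 64775.1 ≈ 25340.2 mm.
Depth of field = Df − Dn = 25340.2 − 15847.6 ≈ 9492.6 mm ≈ 9.49 m.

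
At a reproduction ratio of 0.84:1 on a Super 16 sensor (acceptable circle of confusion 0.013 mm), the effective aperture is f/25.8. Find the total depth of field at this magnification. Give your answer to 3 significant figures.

At magnification m, DoF ≈ 2·N_eff·c/m² = 2 × 25.8 × 0.013 / 0.84² = 0.6708 / 0.7056 ≈ 0.951 mm.

0.951 mm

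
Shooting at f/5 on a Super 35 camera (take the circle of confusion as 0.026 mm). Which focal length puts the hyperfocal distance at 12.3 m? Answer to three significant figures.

From H = f²/(N·c) + f, with f ≪ H: f ≈ √(H·N·c) = √(12300 × 5 × 0.026) = √1599.0 ≈ 39.99 mm.
Exact: f² + N·c·f − N·c·H = 0 ⇒ f = (−N·c + √((N·c)² + 4·N·c·H))/2 = (−0.13 + √6396.0)/2 ≈ 39.923 mm ≈ 39.9 mm.

39.9 mm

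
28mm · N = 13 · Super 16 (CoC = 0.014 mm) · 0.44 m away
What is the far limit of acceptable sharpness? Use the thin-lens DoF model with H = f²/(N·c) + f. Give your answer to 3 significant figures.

487 mm

Hyperfocal distance H = f²/(N·c) + f = 28²/(13 × 0.014) + 28 = 784/0.182 + 28 ≈ 4335.7 mm ≈ 4.336 m.
Far limit Df = s·(H − f)/(H − s) = 440 × (4335.7 − 28) / (4335.7 − 440) = 440 × 4307.7 / 3895.7 ≈ 486.53 mm.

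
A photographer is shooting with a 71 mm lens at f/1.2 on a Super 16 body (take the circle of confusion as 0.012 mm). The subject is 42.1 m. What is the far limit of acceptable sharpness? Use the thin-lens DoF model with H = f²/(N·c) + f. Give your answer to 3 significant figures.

Hyperfocal distance H = f²/(N·c) + f = 71²/(1.2 × 0.012) + 71 = 5041/0.0144 + 71 ≈ 350140.4 mm ≈ 350.1 m.
Far limit Df = s·(H − f)/(H − s) = 42100 × (350140.4 − 71) / (350140.4 − 42100) = 42100 × 350069.4 / 308040.4 ≈ 47844 mm ≈ 47.8 m.

47.8 m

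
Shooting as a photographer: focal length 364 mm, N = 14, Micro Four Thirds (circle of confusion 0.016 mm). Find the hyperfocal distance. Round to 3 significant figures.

592 m

Hyperfocal distance H = f²/(N·c) + f = 364²/(14 × 0.016) + 364 = 132496/0.224 + 364 ≈ 591864.0 mm ≈ 592 m.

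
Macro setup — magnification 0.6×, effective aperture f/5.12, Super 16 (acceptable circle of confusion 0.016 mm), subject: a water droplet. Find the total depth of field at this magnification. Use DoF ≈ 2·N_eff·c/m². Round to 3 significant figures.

0.455 mm

At magnification m, DoF ≈ 2·N_eff·c/m² = 2 × 5.12 × 0.016 / 0.6² = 0.1638 / 0.36 ≈ 0.455 mm.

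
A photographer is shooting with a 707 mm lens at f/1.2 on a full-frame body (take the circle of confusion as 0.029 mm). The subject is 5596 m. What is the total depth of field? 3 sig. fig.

Hyperfocal distance H = f²/(N·c) + f = 707²/(1.2 × 0.029) + 707 = 499849/0.0348 + 707 ≈ 14364184.0 mm ≈ 14364 m.
Near limit Dn = s·(H − f)/(H + s − 2f) = 5596000 × (14364184.0 − 707) / (14364184.0 + 5596000 − 2 × 707) = 5596000 × 14363477.0 / 19958770.0 ≈ 4027203 mm.
Far limit Df = s·(H − f)/(H − s) = 5596000 × (14364184.0 − 707) / (14364184.0 − 5596000) = 5596000 × 14363477.0 / 8768184.0 ≈ 9167008 mm.
Depth of field = Df − Dn = 9167008 − 4027203 ≈ 5139805 mm ≈ 5140 m.

5140 m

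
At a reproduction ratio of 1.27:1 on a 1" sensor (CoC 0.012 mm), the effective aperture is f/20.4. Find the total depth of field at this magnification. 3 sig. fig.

At magnification m, DoF ≈ 2·N_eff·c/m² = 2 × 20.4 × 0.012 / 1.27² = 0.4896 / 1.613 ≈ 0.304 mm.

0.304 mm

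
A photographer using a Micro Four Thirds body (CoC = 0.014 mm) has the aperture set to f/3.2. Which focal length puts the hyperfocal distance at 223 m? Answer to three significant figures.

From H = f²/(N·c) + f, with f ≪ H: f ≈ √(H·N·c) = √(223000 × 3.2 × 0.014) = √9990.4 ≈ 99.95 mm.
Exact: f² + N·c·f − N·c·H = 0 ⇒ f = (−N·c + √((N·c)² + 4·N·c·H))/2 = (−0.0448 + √39962)/2 ≈ 99.930 mm ≈ 99.9 mm.

99.9 mm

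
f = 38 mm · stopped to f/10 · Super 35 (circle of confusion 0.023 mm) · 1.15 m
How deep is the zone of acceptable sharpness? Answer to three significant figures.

Hyperfocal distance H = f²/(N·c) + f = 38²/(10 × 0.023) + 38 = 1444/0.23 + 38 ≈ 6316.3 mm ≈ 6.316 m.
Near limit Dn = s·(H − f)/(H + s − 2f) = 1150 × (6316.3 − 38) / (6316.3 + 1150 − 2 × 38) = 1150 × 6278.3 / 7390.3 ≈ 976.96 mm.
Far limit Df = s·(H − f)/(H − s) = 1150 × (6316.3 − 38) / (6316.3 − 1150) = 1150 × 6278.3 / 5166.3 ≈ 1397.53 mm.
Depth of field = Df − Dn = 1397.53 − 976.96 ≈ 420.57 mm.

421 mm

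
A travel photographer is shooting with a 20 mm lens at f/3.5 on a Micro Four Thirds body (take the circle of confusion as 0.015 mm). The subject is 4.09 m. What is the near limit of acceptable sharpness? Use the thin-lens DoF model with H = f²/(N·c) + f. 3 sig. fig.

2.67 m

Hyperfocal distance H = f²/(N·c) + f = 20²/(3.5 × 0.015) + 20 = 400/0.0525 + 20 ≈ 7639.0 mm ≈ 7.639 m.
Near limit Dn = s·(H − f)/(H + s − 2f) = 4090 × (7639.0 − 20) / (7639.0 + 4090 − 2 × 20) = 4090 × 7619.0 / 11689.0 ≈ 2665.9 mm ≈ 2.67 m.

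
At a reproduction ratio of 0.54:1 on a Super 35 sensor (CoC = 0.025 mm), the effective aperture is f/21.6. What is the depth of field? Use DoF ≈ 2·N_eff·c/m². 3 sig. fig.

At magnification m, DoF ≈ 2·N_eff·c/m² = 2 × 21.6 × 0.025 / 0.54² = 1.08 / 0.2916 ≈ 3.7 mm.

3.70 mm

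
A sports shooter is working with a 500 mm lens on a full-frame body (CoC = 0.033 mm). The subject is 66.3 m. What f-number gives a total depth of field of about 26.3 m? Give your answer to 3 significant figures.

f/22

Write h = H − f = f²/(N·c). The thin-lens limits are Dn = s·h/(h + (s−f)) and Df = s·h/(h − (s−f)), so DoF = Df − Dn = 2·s·(s−f)·h / (h² − (s−f)²).
That is a quadratic in h: DoF·h² − 2·s·(s−f)·h − DoF·(s−f)² = 0 ⇒ h = (s−f)·(s + √(s² + DoF²)) / DoF = 65800 × (66300 + √(66300² + 26300²)) / 26300 = 65800 × (66300 + 71325.9) / 26300 ≈ 344326 mm.
Then N = f²/(c·h) = 500² / (0.033 × 344326) = 250000 / 11363 ≈ 22.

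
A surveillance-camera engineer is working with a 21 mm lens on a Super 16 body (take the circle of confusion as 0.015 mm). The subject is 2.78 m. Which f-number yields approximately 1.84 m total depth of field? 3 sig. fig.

f/3.21

Write h = H − f = f²/(N·c). The thin-lens limits are Dn = s·h/(h + (s−f)) and Df = s·h/(h − (s−f)), so DoF = Df − Dn = 2·s·(s−f)·h / (h² − (s−f)²).
That is a quadratic in h: DoF·h² − 2·s·(s−f)·h − DoF·(s−f)² = 0 ⇒ h = (s−f)·(s + √(s² + DoF²)) / DoF = 2759 × (2780 + √(2780² + 1840²)) / 1840 = 2759 × (2780 + 3333.77) / 1840 ≈ 9167.3 mm.
Then N = f²/(c·h) = 21² / (0.015 × 9167.3) = 441 / 137.51 ≈ 3.21.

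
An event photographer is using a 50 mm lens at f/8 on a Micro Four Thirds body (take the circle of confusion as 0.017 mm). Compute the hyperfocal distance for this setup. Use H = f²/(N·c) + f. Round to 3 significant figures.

Hyperfocal distance H = f²/(N·c) + f = 50²/(8 × 0.017) + 50 = 2500/0.136 + 50 ≈ 18432.4 mm ≈ 18.4 m.

18.4 m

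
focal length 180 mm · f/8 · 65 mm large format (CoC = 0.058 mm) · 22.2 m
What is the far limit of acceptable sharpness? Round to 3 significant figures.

Hyperfocal distance H = f²/(N·c) + f = 180²/(8 × 0.058) + 180 = 32400/0.464 + 180 ≈ 70007.6 mm ≈ 70.01 m.
Far limit Df = s·(H − f)/(H − s) = 22200 × (70007.6 − 180) / (70007.6 − 22200) = 22200 × 69827.6 / 47807.6 ≈ 32425 mm ≈ 32.4 m.

32.4 m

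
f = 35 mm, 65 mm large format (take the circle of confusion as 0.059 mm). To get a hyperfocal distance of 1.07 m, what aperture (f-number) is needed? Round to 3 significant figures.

Rearrange H = f²/(N·c) + f for N: N = f² / ((H − f)·c).
N = 35² / ((1070 − 35) × 0.059) = 1225 / 61.06 ≈ 20.1.

f/20.1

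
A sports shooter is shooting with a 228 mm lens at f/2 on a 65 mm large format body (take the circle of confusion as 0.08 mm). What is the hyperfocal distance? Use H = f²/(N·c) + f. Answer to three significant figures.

Hyperfocal distance H = f²/(N·c) + f = 228²/(2 × 0.08) + 228 = 51984/0.16 + 228 ≈ 325128.0 mm ≈ 325 m.

325 m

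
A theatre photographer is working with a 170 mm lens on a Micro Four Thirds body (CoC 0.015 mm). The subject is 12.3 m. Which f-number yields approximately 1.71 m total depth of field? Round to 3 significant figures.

f/11

Write h = H − f = f²/(N·c). The thin-lens limits are Dn = s·h/(h + (s−f)) and Df = s·h/(h − (s−f)), so DoF = Df − Dn = 2·s·(s−f)·h / (h² − (s−f)²).
That is a quadratic in h: DoF·h² − 2·s·(s−f)·h − DoF·(s−f)² = 0 ⇒ h = (s−f)·(s + √(s² + DoF²)) / DoF = 12130 × (12300 + √(12300² + 1710²)) / 1710 = 12130 × (12300 + 12418.3) / 1710 ≈ 175341 mm.
Then N = f²/(c·h) = 170² / (0.015 × 175341) = 28900 / 2630.1 ≈ 11.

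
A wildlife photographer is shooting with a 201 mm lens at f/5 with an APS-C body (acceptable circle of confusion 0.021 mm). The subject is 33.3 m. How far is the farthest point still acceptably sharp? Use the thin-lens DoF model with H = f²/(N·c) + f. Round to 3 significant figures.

36.4 m

Hyperfocal distance H = f²/(N·c) + f = 201²/(5 × 0.021) + 201 = 40401/0.105 + 201 ≈ 384972.4 mm ≈ 385.0 m.
Far limit Df = s·(H − f)/(H − s) = 33300 × (384972.4 − 201) / (384972.4 − 33300) = 33300 × 384771.4 / 351672.4 ≈ 36434 mm ≈ 36.4 m.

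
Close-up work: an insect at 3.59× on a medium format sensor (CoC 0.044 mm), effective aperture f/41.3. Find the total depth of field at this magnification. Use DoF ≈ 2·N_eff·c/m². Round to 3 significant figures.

At magnification m, DoF ≈ 2·N_eff·c/m² = 2 × 41.3 × 0.044 / 3.59² = 3.634 / 12.89 ≈ 0.282 mm.

0.282 mm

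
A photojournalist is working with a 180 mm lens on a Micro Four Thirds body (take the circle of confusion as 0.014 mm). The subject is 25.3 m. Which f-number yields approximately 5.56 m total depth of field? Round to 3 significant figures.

f/10

Write h = H − f = f²/(N·c). The thin-lens limits are Dn = s·h/(h + (s−f)) and Df = s·h/(h − (s−f)), so DoF = Df − Dn = 2·s·(s−f)·h / (h² − (s−f)²).
That is a quadratic in h: DoF·h² − 2·s·(s−f)·h − DoF·(s−f)² = 0 ⇒ h = (s−f)·(s + √(s² + DoF²)) / DoF = 25120 × (25300 + √(25300² + 5560²)) / 5560 = 25120 × (25300 + 25903.7) / 5560 ≈ 231338 mm.
Then N = f²/(c·h) = 180² / (0.014 × 231338) = 32400 / 3238.7 ≈ 10.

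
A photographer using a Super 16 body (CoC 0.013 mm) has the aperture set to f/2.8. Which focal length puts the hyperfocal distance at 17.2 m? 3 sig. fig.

25.0 mm

From H = f²/(N·c) + f, with f ≪ H: f ≈ √(H·N·c) = √(17200 × 2.8 × 0.013) = √626.08 ≈ 25.02 mm.
The +f correction barely moves this — solving exactly, f² + N·c·f − N·c·H = 0 ⇒ f = (−N·c + √((N·c)² + 4·N·c·H))/2 = (−0.0364 + √2504.3)/2 ≈ 25.003 mm, so f ≈ 25.0 mm.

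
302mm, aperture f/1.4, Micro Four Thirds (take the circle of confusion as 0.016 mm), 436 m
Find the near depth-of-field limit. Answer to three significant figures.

Hyperfocal distance H = f²/(N·c) + f = 302²/(1.4 × 0.016) + 302 = 91204/0.0224 + 302 ≈ 4071909.1 mm ≈ 4072 m.
Near limit Dn = s·(H − f)/(H + s − 2f) = 436000 × (4071909.1 − 302) / (4071909.1 + 436000 − 2 × 302) = 436000 × 4071607.1 / 4507305.1 ≈ 393854 mm ≈ 394 m.

394 m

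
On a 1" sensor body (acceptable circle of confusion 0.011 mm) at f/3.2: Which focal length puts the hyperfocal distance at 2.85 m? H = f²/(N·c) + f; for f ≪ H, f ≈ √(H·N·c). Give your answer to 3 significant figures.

10.0 mm

From H = f²/(N·c) + f, with f ≪ H: f ≈ √(H·N·c) = √(2850 × 3.2 × 0.011) = √100.32 ≈ 10.02 mm.
The +f correction barely moves this — solving exactly, f² + N·c·f − N·c·H = 0 ⇒ f = (−N·c + √((N·c)² + 4·N·c·H))/2 = (−0.0352 + √401.28)/2 ≈ 9.9984 mm, so f ≈ 10.0 mm.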